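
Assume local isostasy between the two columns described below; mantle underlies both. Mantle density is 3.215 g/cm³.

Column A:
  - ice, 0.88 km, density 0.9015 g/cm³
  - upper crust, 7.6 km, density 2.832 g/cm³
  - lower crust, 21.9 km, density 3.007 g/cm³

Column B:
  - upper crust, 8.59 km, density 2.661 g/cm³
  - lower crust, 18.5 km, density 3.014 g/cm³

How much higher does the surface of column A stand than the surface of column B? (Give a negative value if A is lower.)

0.319 km

For any compensation level in the mantle, the mantle terms cancel and isostasy reduces to e = (Σt_A − Σt_B) − (Σ(ρt)_A − Σ(ρt)_B) / ρ_m.
Σt_A = 30.38 km; Σt_B = 27.09 km; Σ(ρt)_A = 88.16982; Σ(ρt)_B = 78.61699 (in km·g/cm³).
e = (30.38 − 27.09) − (88.16982 − 78.61699) / 3.215 = 0.319 km.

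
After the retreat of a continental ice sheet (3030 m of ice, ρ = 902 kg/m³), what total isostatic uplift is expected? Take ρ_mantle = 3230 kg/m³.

846 m

Removing the load lets mantle flow back in; uplift u satisfies ρ_ice t = ρ_m u.
u = t ρ_ice/ρ_m = 3030 m × 902/3230 = 846 m.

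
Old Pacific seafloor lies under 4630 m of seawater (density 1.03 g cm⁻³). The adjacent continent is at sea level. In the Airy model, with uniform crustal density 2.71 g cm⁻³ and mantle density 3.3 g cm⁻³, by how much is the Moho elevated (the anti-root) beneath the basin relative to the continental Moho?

In Airy isostatic equilibrium: replacing crust with seawater at the top is compensated by replacing crust with mantle at the base: d (ρ_c − ρ_w) = a (ρ_m − ρ_c).
a = d (ρ_c − ρ_w)/(ρ_m − ρ_c) = 4630 m × 1.68/0.59 = 13200 m.

13200 m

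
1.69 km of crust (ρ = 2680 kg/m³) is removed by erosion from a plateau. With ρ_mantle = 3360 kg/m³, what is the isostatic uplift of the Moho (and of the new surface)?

Unloading: uplift u = e ρ_c/ρ_m = 1.69 km × 2680/3360 = 1.35 km.

1.35 km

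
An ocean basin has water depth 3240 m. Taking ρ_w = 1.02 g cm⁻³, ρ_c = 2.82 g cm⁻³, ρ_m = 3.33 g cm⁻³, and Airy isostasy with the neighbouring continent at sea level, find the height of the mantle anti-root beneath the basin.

Equating mass per unit area of the two columns: replacing crust with seawater at the top is compensated by replacing crust with mantle at the base: d (ρ_c − ρ_w) = a (ρ_m − ρ_c).
a = d (ρ_c − ρ_w)/(ρ_m − ρ_c) = 3240 m × 1.8/0.51 = 11400 m.

11400 m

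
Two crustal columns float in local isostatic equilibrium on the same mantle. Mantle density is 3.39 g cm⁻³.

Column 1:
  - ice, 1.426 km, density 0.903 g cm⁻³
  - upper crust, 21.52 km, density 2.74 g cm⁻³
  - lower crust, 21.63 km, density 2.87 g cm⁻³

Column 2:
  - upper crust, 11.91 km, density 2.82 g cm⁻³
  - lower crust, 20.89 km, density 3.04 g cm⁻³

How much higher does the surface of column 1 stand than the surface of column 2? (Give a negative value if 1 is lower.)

4.33 km

For any compensation level in the mantle, the mantle terms cancel and isostasy reduces to e = (Σt_1 − Σt_2) − (Σ(ρt)_1 − Σ(ρt)_2) / ρ_m.
Σt_1 = 44.576 km; Σt_2 = 32.8 km; Σ(ρt)_1 = 122.330578; Σ(ρt)_2 = 97.0918 (in km·g cm⁻³).
e = (44.576 − 32.8) − (122.330578 − 97.0918) / 3.39 = 4.33 km.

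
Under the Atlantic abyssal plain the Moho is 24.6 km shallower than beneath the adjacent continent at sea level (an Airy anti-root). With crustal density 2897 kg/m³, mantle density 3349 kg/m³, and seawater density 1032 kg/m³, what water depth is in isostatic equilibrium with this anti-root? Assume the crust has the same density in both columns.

Replacing a thickness d of crust by seawater at the top must be balanced by replacing crust with mantle at the base: d (ρ_c − ρ_w) = a (ρ_m − ρ_c).
d = a (ρ_m − ρ_c)/(ρ_c − ρ_w) = 24.6 km × 452/1865 = 5.96 km.

5.96 km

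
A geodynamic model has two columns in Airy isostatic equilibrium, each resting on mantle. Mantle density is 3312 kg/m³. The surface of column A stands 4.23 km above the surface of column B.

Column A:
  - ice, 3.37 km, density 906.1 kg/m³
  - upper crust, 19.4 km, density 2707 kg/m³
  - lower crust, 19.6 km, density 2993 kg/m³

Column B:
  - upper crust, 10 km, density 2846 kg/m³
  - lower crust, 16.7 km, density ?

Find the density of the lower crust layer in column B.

2870 kg/m³

Take the compensation level at the base of the deeper column (depth z_c below the surface of column A) and equate Σ ρ_i t_i down to z_c; mantle fills any gap and the z_c terms cancel.
Column A: 3.37×906.1 + 19.4×2707 + 19.6×2993 + (z_c − 42.37)×3312
Column B: 4.23×0 + 10×2846 + 16.7×ρ + (z_c − 4.23 − 26.7)×3312
The z_c×3312 term appears on both sides and cancels. Collect the known terms of each column as K = Σ(ρt)_known − 3312 × (depth of known layers): K_A = 114232.157 − 3312×42.37 = −26097.283; K_B = 28460 − 3312×(4.23 + 26.7) = −73980.16.
Balance: K_A = K_B + 16.7×ρ, so ρ = (K_A − K_B)/16.7 = 47882.9/16.7 = 2870 kg/m³.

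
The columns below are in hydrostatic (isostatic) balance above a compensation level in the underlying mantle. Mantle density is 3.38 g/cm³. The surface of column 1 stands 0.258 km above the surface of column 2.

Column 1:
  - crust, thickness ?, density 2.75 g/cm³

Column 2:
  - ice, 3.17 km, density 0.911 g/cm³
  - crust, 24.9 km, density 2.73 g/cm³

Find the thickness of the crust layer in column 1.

39.5 km

Take the compensation level at the base of the deeper column (depth z_c below the surface of column 1) and equate Σ ρ_i t_i down to z_c; mantle fills any gap and the z_c terms cancel.
Column 1: x×2.75 + (z_c − 0 − x)×3.38
Column 2: 0.258×0 + 3.17×0.911 + 24.9×2.73 + (z_c − 0.258 − 28.07)×3.38
The z_c×3.38 term appears on both sides and cancels. Collect the known terms of each column as K = Σ(ρt)_known − 3.38 × (depth of known layers): K_1 = 0 − 3.38×0 = 0; K_2 = 70.86487 − 3.38×(0.258 + 28.07) = −24.88377.
Balance: K_1 − x×(3.38 − 2.75) = K_2, so x = (K_1 − K_2)/(3.38 − 2.75) = 24.8838/0.63 = 39.5 km.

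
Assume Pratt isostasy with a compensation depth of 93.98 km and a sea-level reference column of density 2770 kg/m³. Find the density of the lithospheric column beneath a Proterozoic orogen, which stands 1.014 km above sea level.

2740 kg/m³

Pratt balance: ρ_ref D = ρ (D + h).
ρ = ρ_ref D/(D + h) = 2770 × 93.98 km/(93.98 km + 1.014 km) = 2740 kg/m³.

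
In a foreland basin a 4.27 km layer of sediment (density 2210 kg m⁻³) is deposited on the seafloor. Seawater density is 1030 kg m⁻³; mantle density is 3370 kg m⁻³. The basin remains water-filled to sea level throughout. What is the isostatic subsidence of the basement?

2.15 km

Submarine loading: the sediment displaces seawater, and the subsidence is in turn flooded, so s (ρ_m − ρ_w) = t (ρ_sed − ρ_w).
s = 4.27 km × (2210 − 1030) / (3370 − 1030) = 2.15 km.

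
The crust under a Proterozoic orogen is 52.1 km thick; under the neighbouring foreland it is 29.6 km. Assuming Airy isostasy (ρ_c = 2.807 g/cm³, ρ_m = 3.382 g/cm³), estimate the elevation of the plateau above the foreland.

Excess crust Δ = 52.1 km − 29.6 km = 22.5 km, split between elevation h and root r with h + r = Δ.
Airy balance ρ_c h = (ρ_m − ρ_c) r gives r = h ρ_c/(ρ_m − ρ_c), so h (1 + ρ_c/(ρ_m − ρ_c)) = Δ, i.e. h = Δ (ρ_m − ρ_c)/ρ_m.
h = 22.5 km × 0.575/3.382 = 3.83 km.

3.83 km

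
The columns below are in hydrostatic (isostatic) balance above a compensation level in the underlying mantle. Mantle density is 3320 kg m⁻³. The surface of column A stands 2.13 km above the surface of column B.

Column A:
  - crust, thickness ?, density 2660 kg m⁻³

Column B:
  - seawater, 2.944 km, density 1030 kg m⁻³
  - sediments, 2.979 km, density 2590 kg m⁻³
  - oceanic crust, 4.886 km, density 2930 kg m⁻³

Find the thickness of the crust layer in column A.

27.1 km

Take the compensation level at the base of the deeper column (depth z_c below the surface of column A) and equate Σ ρ_i t_i down to z_c; mantle fills any gap and the z_c terms cancel.
Column A: x×2660 + (z_c − 0 − x)×3320
Column B: 2.13×0 + 2.944×1030 + 2.979×2590 + 4.886×2930 + (z_c − 2.13 − 10.809)×3320
The z_c×3320 term appears on both sides and cancels. Collect the known terms of each column as K = Σ(ρt)_known − 3320 × (depth of known layers): K_A = 0 − 3320×0 = 0; K_B = 25063.91 − 3320×(2.13 + 10.809) = −17893.57.
Balance: K_A − x×(3320 − 2660) = K_B, so x = (K_A − K_B)/(3320 − 2660) = 17893.6/660 = 27.1 km.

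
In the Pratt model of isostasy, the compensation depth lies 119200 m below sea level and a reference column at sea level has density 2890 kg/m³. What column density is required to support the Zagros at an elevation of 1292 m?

2860 kg/m³

Pratt balance: ρ_ref D = ρ (D + h).
ρ = ρ_ref D/(D + h) = 2890 × 119200 m/(119200 m + 1292 m) = 2860 kg/m³.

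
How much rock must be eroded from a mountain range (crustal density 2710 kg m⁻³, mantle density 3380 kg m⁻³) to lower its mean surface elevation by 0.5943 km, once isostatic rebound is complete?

3 km

Net drop Δ = e − u = e − e ρ_c/ρ_m = e (ρ_m − ρ_c)/ρ_m.
e = Δ ρ_m/(ρ_m − ρ_c) = 0.5943 km × 3380/670 = 3 km.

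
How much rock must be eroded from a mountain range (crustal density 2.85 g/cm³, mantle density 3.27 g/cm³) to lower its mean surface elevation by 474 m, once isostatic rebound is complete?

Net drop Δ = e − u = e − e ρ_c/ρ_m = e (ρ_m − ρ_c)/ρ_m.
e = Δ ρ_m/(ρ_m − ρ_c) = 474 m × 3.27/0.42 = 3690 m.

3690 m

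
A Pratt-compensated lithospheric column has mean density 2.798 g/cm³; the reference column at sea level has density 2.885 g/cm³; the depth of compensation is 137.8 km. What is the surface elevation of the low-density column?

ρ_ref D = ρ (D + h) → h = D (ρ_ref − ρ)/ρ.
h = 137.8 km × (2.885 − 2.798)/2.798 = 4.28 km.

4.28 km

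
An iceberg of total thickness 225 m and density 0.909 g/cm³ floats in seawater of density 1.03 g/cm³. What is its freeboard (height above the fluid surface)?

26.4 m

Floating equilibrium: submerged depth d = t ρ_obj/ρ_fluid = 225 m × 0.909/1.03 = 198.6 m.
Freeboard = t − d = 225 m − 198.6 m = 26.4 m.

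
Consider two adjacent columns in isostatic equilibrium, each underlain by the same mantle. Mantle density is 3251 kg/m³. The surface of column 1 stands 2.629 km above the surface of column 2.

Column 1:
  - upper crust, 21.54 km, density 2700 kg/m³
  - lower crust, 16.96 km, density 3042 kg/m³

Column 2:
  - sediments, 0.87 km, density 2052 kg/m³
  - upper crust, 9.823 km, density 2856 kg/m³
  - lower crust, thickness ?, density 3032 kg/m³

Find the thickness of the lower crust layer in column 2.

8.87 km

Take the compensation level at the base of the deeper column (depth z_c below the surface of column 1) and equate Σ ρ_i t_i down to z_c; mantle fills any gap and the z_c terms cancel.
Column 1: 21.54×2700 + 16.96×3042 + (z_c − 38.5)×3251
Column 2: 2.629×0 + 0.87×2052 + 9.823×2856 + x×3032 + (z_c − 2.629 − 10.693 − x)×3251
The z_c×3251 term appears on both sides and cancels. Collect the known terms of each column as K = Σ(ρt)_known − 3251 × (depth of known layers): K_1 = 109750.32 − 3251×38.5 = −15413.18; K_2 = 29839.728 − 3251×(2.629 + 10.693) = −13470.094.
Balance: K_1 = K_2 − x×(3251 − 3032), so x = (K_2 − K_1)/(3251 − 3032) = 1943.09/219 = 8.87 km.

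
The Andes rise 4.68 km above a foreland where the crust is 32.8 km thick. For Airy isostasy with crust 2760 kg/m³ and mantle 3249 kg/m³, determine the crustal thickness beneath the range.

Root depth r = h ρ_c / (ρ_m − ρ_c) = 4.68 km × 2760 / 489 = 26.41 km.
Total thickness = T + h + r = 32.8 km + 4.68 km + 26.41 km = 63.9 km.

63.9 km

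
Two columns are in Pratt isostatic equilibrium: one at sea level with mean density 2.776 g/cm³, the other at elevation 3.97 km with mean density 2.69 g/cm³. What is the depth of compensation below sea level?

124 km

ρ_ref D = ρ (D + h) → D (ρ_ref − ρ) = ρ h.
D = ρ h/(ρ_ref − ρ) = 2.69 × 3.97 km/(2.776 − 2.69) = 124 km.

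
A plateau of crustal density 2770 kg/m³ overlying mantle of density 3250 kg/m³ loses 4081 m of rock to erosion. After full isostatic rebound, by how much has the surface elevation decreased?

Rebound u = e ρ_c/ρ_m = 4081 m × 2770/3250 = 3478 m.
Net surface drop = e − u = 4081 m − 3478 m = e (ρ_m − ρ_c)/ρ_m = 603 m.

603 m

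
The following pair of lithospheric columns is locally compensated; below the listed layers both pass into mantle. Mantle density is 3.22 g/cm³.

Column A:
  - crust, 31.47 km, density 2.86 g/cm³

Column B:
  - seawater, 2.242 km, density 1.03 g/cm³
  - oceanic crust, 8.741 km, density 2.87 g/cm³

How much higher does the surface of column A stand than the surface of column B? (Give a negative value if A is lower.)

For any compensation level in the mantle, the mantle terms cancel and isostasy reduces to e = (Σt_A − Σt_B) − (Σ(ρt)_A − Σ(ρt)_B) / ρ_m.
Σt_A = 31.47 km; Σt_B = 10.983 km; Σ(ρt)_A = 90.0042; Σ(ρt)_B = 27.39593 (in km·g/cm³).
e = (31.47 − 10.983) − (90.0042 − 27.39593) / 3.22 = 1.04 km.

1.04 km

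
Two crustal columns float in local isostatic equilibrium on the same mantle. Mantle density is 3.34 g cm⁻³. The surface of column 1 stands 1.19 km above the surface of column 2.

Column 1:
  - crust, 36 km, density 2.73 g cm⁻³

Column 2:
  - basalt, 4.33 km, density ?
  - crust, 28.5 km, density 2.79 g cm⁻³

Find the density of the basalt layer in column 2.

2.81 g cm⁻³

Take the compensation level at the base of the deeper column (depth z_c below the surface of column 1) and equate Σ ρ_i t_i down to z_c; mantle fills any gap and the z_c terms cancel.
Column 1: 36×2.73 + (z_c − 36)×3.34
Column 2: 1.19×0 + 4.33×ρ + 28.5×2.79 + (z_c − 1.19 − 32.83)×3.34
The z_c×3.34 term appears on both sides and cancels. Collect the known terms of each column as K = Σ(ρt)_known − 3.34 × (depth of known layers): K_1 = 98.28 − 3.34×36 = −21.96; K_2 = 79.515 − 3.34×(1.19 + 32.83) = −34.1118.
Balance: K_1 = K_2 + 4.33×ρ, so ρ = (K_1 − K_2)/4.33 = 12.1518/4.33 = 2.81 g cm⁻³.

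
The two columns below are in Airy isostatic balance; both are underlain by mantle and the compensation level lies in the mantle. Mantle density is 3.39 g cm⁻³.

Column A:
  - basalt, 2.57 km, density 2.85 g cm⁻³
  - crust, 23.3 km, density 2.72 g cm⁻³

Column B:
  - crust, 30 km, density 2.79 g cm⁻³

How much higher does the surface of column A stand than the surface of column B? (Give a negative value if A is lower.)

For any compensation level in the mantle, the mantle terms cancel and isostasy reduces to e = (Σt_A − Σt_B) − (Σ(ρt)_A − Σ(ρt)_B) / ρ_m.
Σt_A = 25.87 km; Σt_B = 30 km; Σ(ρt)_A = 70.7005; Σ(ρt)_B = 83.7 (in km·g cm⁻³).
e = (25.87 − 30) − (70.7005 − 83.7) / 3.39 = −0.295 km.

−0.295 km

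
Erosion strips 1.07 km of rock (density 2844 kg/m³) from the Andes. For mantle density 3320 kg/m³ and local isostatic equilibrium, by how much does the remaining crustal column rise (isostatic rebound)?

Unloading: uplift u = e ρ_c/ρ_m = 1.07 km × 2844/3320 = 0.917 km.

0.917 km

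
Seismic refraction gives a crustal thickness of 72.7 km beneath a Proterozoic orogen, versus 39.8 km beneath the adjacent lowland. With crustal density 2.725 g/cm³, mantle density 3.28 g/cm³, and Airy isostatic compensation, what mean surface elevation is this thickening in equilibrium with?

Excess crust Δ = 72.7 km − 39.8 km = 32.9 km, split between elevation h and root r with h + r = Δ.
Airy balance ρ_c h = (ρ_m − ρ_c) r gives r = h ρ_c/(ρ_m − ρ_c), so h (1 + ρ_c/(ρ_m − ρ_c)) = Δ, i.e. h = Δ (ρ_m − ρ_c)/ρ_m.
h = 32.9 km × 0.555/3.28 = 5.57 km.

5.57 km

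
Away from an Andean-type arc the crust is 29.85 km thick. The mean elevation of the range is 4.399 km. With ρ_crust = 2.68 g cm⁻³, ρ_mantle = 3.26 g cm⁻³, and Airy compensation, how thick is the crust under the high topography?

Root depth r = h ρ_c / (ρ_m − ρ_c) = 4.399 km × 2.68 / 0.58 = 20.33 km.
Total thickness = T + h + r = 29.85 km + 4.399 km + 20.33 km = 54.6 km.

54.6 km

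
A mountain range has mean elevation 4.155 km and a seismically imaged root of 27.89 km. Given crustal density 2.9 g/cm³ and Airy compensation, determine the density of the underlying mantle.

Airy balance: ρ_c h = (ρ_m − ρ_c) r → ρ_m = ρ_c (1 + h/r).
ρ_m = 2.9 × (1 + 4.155 km/27.89 km) = 3.33 g/cm³.

3.33 g/cm³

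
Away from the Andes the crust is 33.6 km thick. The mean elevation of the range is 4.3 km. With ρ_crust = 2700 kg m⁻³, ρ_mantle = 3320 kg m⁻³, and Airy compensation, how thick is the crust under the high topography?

56.6 km

Root depth r = h ρ_c / (ρ_m − ρ_c) = 4.3 km × 2700 / 620 = 18.73 km.
Total thickness = T + h + r = 33.6 km + 4.3 km + 18.73 km = 56.6 km.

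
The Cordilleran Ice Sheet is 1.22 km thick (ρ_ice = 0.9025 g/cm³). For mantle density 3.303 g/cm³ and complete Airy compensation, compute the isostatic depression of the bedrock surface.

0.333 km

For local isostatic compensation: the ice load ρ_ice t is balanced by mantle displaced below, ρ_m s.
s = t ρ_ice / ρ_m = 1.22 km × 0.9025/3.303 = 0.333 km.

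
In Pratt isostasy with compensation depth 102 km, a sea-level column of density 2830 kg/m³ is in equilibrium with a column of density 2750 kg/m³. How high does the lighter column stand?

ρ_ref D = ρ (D + h) → h = D (ρ_ref − ρ)/ρ.
h = 102 km × (2830 − 2750)/2750 = 2.97 km.

2.97 km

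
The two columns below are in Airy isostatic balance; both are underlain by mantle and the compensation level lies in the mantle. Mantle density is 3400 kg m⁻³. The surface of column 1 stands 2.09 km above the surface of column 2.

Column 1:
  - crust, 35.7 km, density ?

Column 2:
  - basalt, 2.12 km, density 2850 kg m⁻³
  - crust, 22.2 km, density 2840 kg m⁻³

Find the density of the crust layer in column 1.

Take the compensation level at the base of the deeper column (depth z_c below the surface of column 1) and equate Σ ρ_i t_i down to z_c; mantle fills any gap and the z_c terms cancel.
Column 1: 35.7×ρ + (z_c − 35.7)×3400
Column 2: 2.09×0 + 2.12×2850 + 22.2×2840 + (z_c − 2.09 − 24.32)×3400
The z_c×3400 term appears on both sides and cancels. Collect the known terms of each column as K = Σ(ρt)_known − 3400 × (depth of known layers): K_1 = 0 − 3400×35.7 = −121380; K_2 = 69090 − 3400×(2.09 + 24.32) = −20704.
Balance: K_1 + 35.7×ρ = K_2, so ρ = (K_2 − K_1)/35.7 = 100676/35.7 = 2820 kg m⁻³.

2820 kg m⁻³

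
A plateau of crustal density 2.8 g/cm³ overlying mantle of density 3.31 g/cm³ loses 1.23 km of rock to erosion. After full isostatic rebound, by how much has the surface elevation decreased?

Rebound u = e ρ_c/ρ_m = 1.23 km × 2.8/3.31 = 1.04 km.
Net surface drop = e − u = 1.23 km − 1.04 km = e (ρ_m − ρ_c)/ρ_m = 0.19 km.

0.19 km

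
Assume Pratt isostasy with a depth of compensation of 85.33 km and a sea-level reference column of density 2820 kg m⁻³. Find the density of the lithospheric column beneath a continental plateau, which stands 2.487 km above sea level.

Pratt balance: ρ_ref D = ρ (D + h).
ρ = ρ_ref D/(D + h) = 2820 × 85.33 km/(85.33 km + 2.487 km) = 2740 kg m⁻³.

2740 kg m⁻³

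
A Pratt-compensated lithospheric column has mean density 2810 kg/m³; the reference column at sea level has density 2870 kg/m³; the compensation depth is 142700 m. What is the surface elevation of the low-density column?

ρ_ref D = ρ (D + h) → h = D (ρ_ref − ρ)/ρ.
h = 142700 m × (2870 − 2810)/2810 = 3050 m.

3050 m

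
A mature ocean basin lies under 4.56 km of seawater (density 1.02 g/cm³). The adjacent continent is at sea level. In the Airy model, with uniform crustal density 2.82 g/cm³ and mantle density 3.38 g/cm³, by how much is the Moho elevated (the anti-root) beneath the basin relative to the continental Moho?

14.7 km

For local isostatic compensation: replacing crust with seawater at the top is compensated by replacing crust with mantle at the base: d (ρ_c − ρ_w) = a (ρ_m − ρ_c).
a = d (ρ_c − ρ_w)/(ρ_m − ρ_c) = 4.56 km × 1.8/0.56 = 14.7 km.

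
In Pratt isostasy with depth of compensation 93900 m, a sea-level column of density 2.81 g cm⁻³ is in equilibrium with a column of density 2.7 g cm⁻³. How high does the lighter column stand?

ρ_ref D = ρ (D + h) → h = D (ρ_ref − ρ)/ρ.
h = 93900 m × (2.81 − 2.7)/2.7 = 3830 m.

3830 m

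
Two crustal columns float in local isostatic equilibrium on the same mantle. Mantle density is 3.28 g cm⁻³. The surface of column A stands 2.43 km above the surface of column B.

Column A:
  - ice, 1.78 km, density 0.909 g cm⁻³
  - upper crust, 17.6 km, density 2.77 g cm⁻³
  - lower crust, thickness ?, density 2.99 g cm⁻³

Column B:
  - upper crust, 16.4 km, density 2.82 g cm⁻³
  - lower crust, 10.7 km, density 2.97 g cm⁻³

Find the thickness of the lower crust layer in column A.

19.4 km

Take the compensation level at the base of the deeper column (depth z_c below the surface of column A) and equate Σ ρ_i t_i down to z_c; mantle fills any gap and the z_c terms cancel.
Column A: 1.78×0.909 + 17.6×2.77 + x×2.99 + (z_c − 19.38 − x)×3.28
Column B: 2.43×0 + 16.4×2.82 + 10.7×2.97 + (z_c − 2.43 − 27.1)×3.28
The z_c×3.28 term appears on both sides and cancels. Collect the known terms of each column as K = Σ(ρt)_known − 3.28 × (depth of known layers): K_A = 50.37002 − 3.28×19.38 = −13.19638; K_B = 78.027 − 3.28×(2.43 + 27.1) = −18.8314.
Balance: K_A − x×(3.28 − 2.99) = K_B, so x = (K_A − K_B)/(3.28 − 2.99) = 5.63502/0.29 = 19.4 km.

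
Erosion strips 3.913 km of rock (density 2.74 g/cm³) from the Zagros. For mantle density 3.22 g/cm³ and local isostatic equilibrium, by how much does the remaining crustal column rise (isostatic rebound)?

Unloading: uplift u = e ρ_c/ρ_m = 3.913 km × 2.74/3.22 = 3.33 km.

3.33 km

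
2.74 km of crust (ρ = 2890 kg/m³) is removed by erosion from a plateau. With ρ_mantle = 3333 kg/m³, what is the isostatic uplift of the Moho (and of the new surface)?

Unloading: uplift u = e ρ_c/ρ_m = 2.74 km × 2890/3333 = 2.38 km.

2.38 km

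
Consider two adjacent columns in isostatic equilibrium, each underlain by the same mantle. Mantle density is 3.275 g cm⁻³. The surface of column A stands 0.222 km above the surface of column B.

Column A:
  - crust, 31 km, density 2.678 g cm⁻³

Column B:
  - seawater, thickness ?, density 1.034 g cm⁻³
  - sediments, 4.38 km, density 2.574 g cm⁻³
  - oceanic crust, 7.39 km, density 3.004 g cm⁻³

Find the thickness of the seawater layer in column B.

Take the compensation level at the base of the deeper column (depth z_c below the surface of column A) and equate Σ ρ_i t_i down to z_c; mantle fills any gap and the z_c terms cancel.
Column A: 31×2.678 + (z_c − 31)×3.275
Column B: 0.222×0 + x×1.034 + 4.38×2.574 + 7.39×3.004 + (z_c − 0.222 − 11.77 − x)×3.275
The z_c×3.275 term appears on both sides and cancels. Collect the known terms of each column as K = Σ(ρt)_known − 3.275 × (depth of known layers): K_A = 83.018 − 3.275×31 = −18.507; K_B = 33.47368 − 3.275×(0.222 + 11.77) = −5.80012.
Balance: K_A = K_B − x×(3.275 − 1.034), so x = (K_B − K_A)/(3.275 − 1.034) = 12.7069/2.241 = 5.67 km.

5.67 km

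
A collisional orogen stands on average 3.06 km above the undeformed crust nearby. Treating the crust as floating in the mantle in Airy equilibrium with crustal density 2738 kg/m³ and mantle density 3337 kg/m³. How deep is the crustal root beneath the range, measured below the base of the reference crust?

14 km

Balancing pressure at the compensation depth: the weight of the topography is balanced by the buoyancy of the root, ρ_c h = (ρ_m − ρ_c) r.
r = h · ρ_c / (ρ_m − ρ_c) = 3.06 km × 2738 / (3337 − 2738) = 14 km.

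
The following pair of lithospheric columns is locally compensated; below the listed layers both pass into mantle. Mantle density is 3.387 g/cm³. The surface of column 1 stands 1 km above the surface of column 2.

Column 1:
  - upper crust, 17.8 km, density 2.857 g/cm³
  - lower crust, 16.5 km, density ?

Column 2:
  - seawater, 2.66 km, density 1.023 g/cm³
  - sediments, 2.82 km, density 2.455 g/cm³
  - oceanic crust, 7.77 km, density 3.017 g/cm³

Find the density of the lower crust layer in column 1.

Take the compensation level at the base of the deeper column (depth z_c below the surface of column 1) and equate Σ ρ_i t_i down to z_c; mantle fills any gap and the z_c terms cancel.
Column 1: 17.8×2.857 + 16.5×ρ + (z_c − 34.3)×3.387
Column 2: 1×0 + 2.66×1.023 + 2.82×2.455 + 7.77×3.017 + (z_c − 1 − 13.25)×3.387
The z_c×3.387 term appears on both sides and cancels. Collect the known terms of each column as K = Σ(ρt)_known − 3.387 × (depth of known layers): K_1 = 50.8546 − 3.387×34.3 = −65.3195; K_2 = 33.08637 − 3.387×(1 + 13.25) = −15.17838.
Balance: K_1 + 16.5×ρ = K_2, so ρ = (K_2 − K_1)/16.5 = 50.1411/16.5 = 3.04 g/cm³.

3.04 g/cm³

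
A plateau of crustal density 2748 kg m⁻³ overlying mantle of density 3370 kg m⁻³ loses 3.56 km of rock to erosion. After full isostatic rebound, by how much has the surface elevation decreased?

Rebound u = e ρ_c/ρ_m = 3.56 km × 2748/3370 = 2.903 km.
Net surface drop = e − u = 3.56 km − 2.903 km = e (ρ_m − ρ_c)/ρ_m = 0.657 km.

0.657 km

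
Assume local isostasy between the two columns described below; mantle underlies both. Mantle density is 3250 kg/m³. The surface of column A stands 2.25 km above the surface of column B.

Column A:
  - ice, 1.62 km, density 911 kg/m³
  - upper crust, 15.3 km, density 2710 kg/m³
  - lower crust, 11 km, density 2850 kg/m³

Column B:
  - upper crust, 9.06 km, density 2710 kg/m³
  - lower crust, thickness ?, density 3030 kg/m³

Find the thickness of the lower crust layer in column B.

Take the compensation level at the base of the deeper column (depth z_c below the surface of column A) and equate Σ ρ_i t_i down to z_c; mantle fills any gap and the z_c terms cancel.
Column A: 1.62×911 + 15.3×2710 + 11×2850 + (z_c − 27.92)×3250
Column B: 2.25×0 + 9.06×2710 + x×3030 + (z_c − 2.25 − 9.06 − x)×3250
The z_c×3250 term appears on both sides and cancels. Collect the known terms of each column as K = Σ(ρt)_known − 3250 × (depth of known layers): K_A = 74288.82 − 3250×27.92 = −16451.18; K_B = 24552.6 − 3250×(2.25 + 9.06) = −12204.9.
Balance: K_A = K_B − x×(3250 − 3030), so x = (K_B − K_A)/(3250 − 3030) = 4246.28/220 = 19.3 km.

19.3 km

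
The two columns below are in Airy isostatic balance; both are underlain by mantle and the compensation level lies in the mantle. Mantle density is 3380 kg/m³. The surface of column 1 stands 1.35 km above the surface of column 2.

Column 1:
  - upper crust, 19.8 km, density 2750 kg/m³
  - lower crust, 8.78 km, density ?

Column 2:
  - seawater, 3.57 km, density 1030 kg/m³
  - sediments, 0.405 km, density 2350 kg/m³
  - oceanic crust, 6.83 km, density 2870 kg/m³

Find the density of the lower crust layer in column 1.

Take the compensation level at the base of the deeper column (depth z_c below the surface of column 1) and equate Σ ρ_i t_i down to z_c; mantle fills any gap and the z_c terms cancel.
Column 1: 19.8×2750 + 8.78×ρ + (z_c − 28.58)×3380
Column 2: 1.35×0 + 3.57×1030 + 0.405×2350 + 6.83×2870 + (z_c − 1.35 − 10.805)×3380
The z_c×3380 term appears on both sides and cancels. Collect the known terms of each column as K = Σ(ρt)_known − 3380 × (depth of known layers): K_1 = 54450 − 3380×28.58 = −42150.4; K_2 = 24230.95 − 3380×(1.35 + 10.805) = −16852.95.
Balance: K_1 + 8.78×ρ = K_2, so ρ = (K_2 − K_1)/8.78 = 25297.5/8.78 = 2880 kg/m³.

2880 kg/m³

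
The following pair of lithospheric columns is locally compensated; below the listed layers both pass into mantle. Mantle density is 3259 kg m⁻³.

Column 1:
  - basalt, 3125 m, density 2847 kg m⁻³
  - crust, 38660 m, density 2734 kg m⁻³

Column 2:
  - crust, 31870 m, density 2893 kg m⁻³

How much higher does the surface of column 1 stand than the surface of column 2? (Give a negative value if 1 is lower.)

For any compensation level in the mantle, the mantle terms cancel and isostasy reduces to e = (Σt_1 − Σt_2) − (Σ(ρt)_1 − Σ(ρt)_2) / ρ_m.
Σt_1 = 41785 m; Σt_2 = 31870 m; Σ(ρt)_1 = 114593315; Σ(ρt)_2 = 92199910 (in m·kg m⁻³).
e = (41785 − 31870) − (114593315 − 92199910) / 3259 = 3040 m.

3040 m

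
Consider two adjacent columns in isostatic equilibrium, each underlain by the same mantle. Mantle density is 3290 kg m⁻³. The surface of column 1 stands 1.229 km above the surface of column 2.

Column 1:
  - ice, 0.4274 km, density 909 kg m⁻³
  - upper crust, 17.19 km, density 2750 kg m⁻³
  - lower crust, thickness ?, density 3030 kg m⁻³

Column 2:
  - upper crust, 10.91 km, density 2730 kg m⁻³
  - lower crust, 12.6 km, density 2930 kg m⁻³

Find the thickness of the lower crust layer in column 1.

16.9 km

Take the compensation level at the base of the deeper column (depth z_c below the surface of column 1) and equate Σ ρ_i t_i down to z_c; mantle fills any gap and the z_c terms cancel.
Column 1: 0.4274×909 + 17.19×2750 + x×3030 + (z_c − 17.6174 − x)×3290
Column 2: 1.229×0 + 10.91×2730 + 12.6×2930 + (z_c − 1.229 − 23.51)×3290
The z_c×3290 term appears on both sides and cancels. Collect the known terms of each column as K = Σ(ρt)_known − 3290 × (depth of known layers): K_1 = 47661.0066 − 3290×17.6174 = −10300.2394; K_2 = 66702.3 − 3290×(1.229 + 23.51) = −14689.01.
Balance: K_1 − x×(3290 − 3030) = K_2, so x = (K_1 − K_2)/(3290 − 3030) = 4388.77/260 = 16.9 km.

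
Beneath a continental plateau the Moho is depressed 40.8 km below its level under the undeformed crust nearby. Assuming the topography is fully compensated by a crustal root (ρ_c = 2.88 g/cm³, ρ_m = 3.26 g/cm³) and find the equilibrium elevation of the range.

For local isostatic compensation: ρ_c h = (ρ_m − ρ_c) r.
h = r (ρ_m − ρ_c) / ρ_c = 40.8 km × (3.26 − 2.88) / 2.88 = 5.38 km.

5.38 km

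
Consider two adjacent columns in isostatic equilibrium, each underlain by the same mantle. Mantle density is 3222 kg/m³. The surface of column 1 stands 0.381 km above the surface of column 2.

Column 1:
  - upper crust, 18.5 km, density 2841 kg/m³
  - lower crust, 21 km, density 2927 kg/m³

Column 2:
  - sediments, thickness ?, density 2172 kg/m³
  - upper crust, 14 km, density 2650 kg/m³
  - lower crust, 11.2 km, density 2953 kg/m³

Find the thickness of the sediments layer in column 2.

0.948 km

Take the compensation level at the base of the deeper column (depth z_c below the surface of column 1) and equate Σ ρ_i t_i down to z_c; mantle fills any gap and the z_c terms cancel.
Column 1: 18.5×2841 + 21×2927 + (z_c − 39.5)×3222
Column 2: 0.381×0 + x×2172 + 14×2650 + 11.2×2953 + (z_c − 0.381 − 25.2 − x)×3222
The z_c×3222 term appears on both sides and cancels. Collect the known terms of each column as K = Σ(ρt)_known − 3222 × (depth of known layers): K_1 = 114025.5 − 3222×39.5 = −13243.5; K_2 = 70173.6 − 3222×(0.381 + 25.2) = −12248.382.
Balance: K_1 = K_2 − x×(3222 − 2172), so x = (K_2 − K_1)/(3222 − 2172) = 995.118/1050 = 0.948 km.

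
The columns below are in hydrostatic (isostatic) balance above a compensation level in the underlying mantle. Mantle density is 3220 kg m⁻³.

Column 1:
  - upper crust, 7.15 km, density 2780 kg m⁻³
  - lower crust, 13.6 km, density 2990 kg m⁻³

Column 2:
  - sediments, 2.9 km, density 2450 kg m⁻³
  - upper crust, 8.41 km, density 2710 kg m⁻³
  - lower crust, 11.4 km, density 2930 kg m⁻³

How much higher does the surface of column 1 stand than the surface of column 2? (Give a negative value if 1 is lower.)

For any compensation level in the mantle, the mantle terms cancel and isostasy reduces to e = (Σt_1 − Σt_2) − (Σ(ρt)_1 − Σ(ρt)_2) / ρ_m.
Σt_1 = 20.75 km; Σt_2 = 22.71 km; Σ(ρt)_1 = 60541; Σ(ρt)_2 = 63298.1 (in km·kg m⁻³).
e = (20.75 − 22.71) − (60541 − 63298.1) / 3220 = −1.1 km.

−1.1 km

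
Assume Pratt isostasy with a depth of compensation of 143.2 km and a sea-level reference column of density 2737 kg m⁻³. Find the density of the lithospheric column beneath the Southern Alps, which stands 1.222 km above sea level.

Pratt balance: ρ_ref D = ρ (D + h).
ρ = ρ_ref D/(D + h) = 2737 × 143.2 km/(143.2 km + 1.222 km) = 2710 kg m⁻³.

2710 kg m⁻³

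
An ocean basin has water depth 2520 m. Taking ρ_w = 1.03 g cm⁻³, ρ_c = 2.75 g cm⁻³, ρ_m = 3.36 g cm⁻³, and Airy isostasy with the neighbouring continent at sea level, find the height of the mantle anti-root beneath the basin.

In Airy isostatic equilibrium: replacing crust with seawater at the top is compensated by replacing crust with mantle at the base: d (ρ_c − ρ_w) = a (ρ_m − ρ_c).
a = d (ρ_c − ρ_w)/(ρ_m − ρ_c) = 2520 m × 1.72/0.61 = 7110 m.

7110 m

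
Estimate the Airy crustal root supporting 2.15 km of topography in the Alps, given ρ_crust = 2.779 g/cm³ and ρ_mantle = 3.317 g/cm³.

By Archimedes' principle applied to the lithosphere: the weight of the topography is balanced by the buoyancy of the root, ρ_c h = (ρ_m − ρ_c) r.
r = h · ρ_c / (ρ_m − ρ_c) = 2.15 km × 2.779 / (3.317 − 2.779) = 11.1 km.

11.1 km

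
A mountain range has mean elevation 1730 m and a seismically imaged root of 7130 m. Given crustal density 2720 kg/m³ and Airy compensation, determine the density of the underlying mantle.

Airy balance: ρ_c h = (ρ_m − ρ_c) r → ρ_m = ρ_c (1 + h/r).
ρ_m = 2720 × (1 + 1730 m/7130 m) = 3380 kg/m³.

3380 kg/m³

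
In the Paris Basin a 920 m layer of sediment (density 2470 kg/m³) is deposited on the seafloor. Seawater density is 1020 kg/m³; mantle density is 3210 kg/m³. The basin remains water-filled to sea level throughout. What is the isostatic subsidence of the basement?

Submarine loading: the sediment displaces seawater, and the subsidence is in turn flooded, so s (ρ_m − ρ_w) = t (ρ_sed − ρ_w).
s = 920 m × (2470 − 1020) / (3210 − 1020) = 609 m.

609 m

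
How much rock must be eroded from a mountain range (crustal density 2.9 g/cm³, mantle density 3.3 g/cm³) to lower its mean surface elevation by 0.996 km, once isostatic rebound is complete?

8.22 km

Net drop Δ = e − u = e − e ρ_c/ρ_m = e (ρ_m − ρ_c)/ρ_m.
e = Δ ρ_m/(ρ_m − ρ_c) = 0.996 km × 3.3/0.4 = 8.22 km.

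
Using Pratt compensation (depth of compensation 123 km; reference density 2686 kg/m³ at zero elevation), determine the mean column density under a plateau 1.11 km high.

Pratt balance: ρ_ref D = ρ (D + h).
ρ = ρ_ref D/(D + h) = 2686 × 123 km/(123 km + 1.11 km) = 2660 kg/m³.

2660 kg/m³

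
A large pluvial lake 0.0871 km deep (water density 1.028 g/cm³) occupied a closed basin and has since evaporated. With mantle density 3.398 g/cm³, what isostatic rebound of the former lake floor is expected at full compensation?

u = d ρ_w/ρ_m = 0.0871 km × 1.028/3.398 = 0.0264 km.

0.0264 km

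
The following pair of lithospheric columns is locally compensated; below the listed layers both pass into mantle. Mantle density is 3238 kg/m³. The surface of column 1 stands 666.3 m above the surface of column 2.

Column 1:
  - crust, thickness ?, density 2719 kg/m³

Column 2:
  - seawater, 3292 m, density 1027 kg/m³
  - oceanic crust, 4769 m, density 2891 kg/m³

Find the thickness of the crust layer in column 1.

Take the compensation level at the base of the deeper column (depth z_c below the surface of column 1) and equate Σ ρ_i t_i down to z_c; mantle fills any gap and the z_c terms cancel.
Column 1: x×2719 + (z_c − 0 − x)×3238
Column 2: 666.3×0 + 3292×1027 + 4769×2891 + (z_c − 666.3 − 8061)×3238
The z_c×3238 term appears on both sides and cancels. Collect the known terms of each column as K = Σ(ρt)_known − 3238 × (depth of known layers): K_1 = 0 − 3238×0 = 0; K_2 = 17168063 − 3238×(666.3 + 8061) = −11090934.4.
Balance: K_1 − x×(3238 − 2719) = K_2, so x = (K_1 − K_2)/(3238 − 2719) = 11090900/519 = 21400 m.

21400 m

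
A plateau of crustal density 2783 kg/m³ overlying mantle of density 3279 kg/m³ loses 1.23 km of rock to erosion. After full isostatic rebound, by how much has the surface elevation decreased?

Rebound u = e ρ_c/ρ_m = 1.23 km × 2783/3279 = 1.044 km.
Net surface drop = e − u = 1.23 km − 1.044 km = e (ρ_m − ρ_c)/ρ_m = 0.186 km.

0.186 km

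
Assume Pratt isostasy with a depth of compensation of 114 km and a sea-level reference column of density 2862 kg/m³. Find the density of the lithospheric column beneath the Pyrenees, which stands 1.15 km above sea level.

Pratt balance: ρ_ref D = ρ (D + h).
ρ = ρ_ref D/(D + h) = 2862 × 114 km/(114 km + 1.15 km) = 2830 kg/m³.

2830 kg/m³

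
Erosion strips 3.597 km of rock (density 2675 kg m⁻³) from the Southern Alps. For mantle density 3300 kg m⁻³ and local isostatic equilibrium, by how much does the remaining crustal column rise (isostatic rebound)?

2.92 km

Unloading: uplift u = e ρ_c/ρ_m = 3.597 km × 2675/3300 = 2.92 km.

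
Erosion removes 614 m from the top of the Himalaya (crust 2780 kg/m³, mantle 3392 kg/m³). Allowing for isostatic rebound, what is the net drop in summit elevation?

Rebound u = e ρ_c/ρ_m = 614 m × 2780/3392 = 503.2 m.
Net surface drop = e − u = 614 m − 503.2 m = e (ρ_m − ρ_c)/ρ_m = 111 m.

111 m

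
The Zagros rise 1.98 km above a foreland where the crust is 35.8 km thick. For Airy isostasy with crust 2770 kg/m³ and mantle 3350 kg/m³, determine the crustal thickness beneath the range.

47.2 km

Root depth r = h ρ_c / (ρ_m − ρ_c) = 1.98 km × 2770 / 580 = 9.456 km.
Total thickness = T + h + r = 35.8 km + 1.98 km + 9.456 km = 47.2 km.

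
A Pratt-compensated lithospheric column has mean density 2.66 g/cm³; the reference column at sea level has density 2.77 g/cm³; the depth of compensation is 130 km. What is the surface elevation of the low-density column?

ρ_ref D = ρ (D + h) → h = D (ρ_ref − ρ)/ρ.
h = 130 km × (2.77 − 2.66)/2.66 = 5.38 km.

5.38 km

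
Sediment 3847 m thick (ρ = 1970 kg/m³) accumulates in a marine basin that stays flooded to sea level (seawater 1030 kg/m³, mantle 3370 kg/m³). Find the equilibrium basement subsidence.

1550 m

Submarine loading: the sediment displaces seawater, and the subsidence is in turn flooded, so s (ρ_m − ρ_w) = t (ρ_sed − ρ_w).
s = 3847 m × (1970 − 1030) / (3370 − 1030) = 1550 m.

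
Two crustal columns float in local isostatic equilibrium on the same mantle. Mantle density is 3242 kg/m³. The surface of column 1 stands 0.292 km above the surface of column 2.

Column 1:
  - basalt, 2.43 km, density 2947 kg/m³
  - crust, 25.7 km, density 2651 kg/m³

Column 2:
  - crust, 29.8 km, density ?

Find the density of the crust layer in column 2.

Take the compensation level at the base of the deeper column (depth z_c below the surface of column 1) and equate Σ ρ_i t_i down to z_c; mantle fills any gap and the z_c terms cancel.
Column 1: 2.43×2947 + 25.7×2651 + (z_c − 28.13)×3242
Column 2: 0.292×0 + 29.8×ρ + (z_c − 0.292 − 29.8)×3242
The z_c×3242 term appears on both sides and cancels. Collect the known terms of each column as K = Σ(ρt)_known − 3242 × (depth of known layers): K_1 = 75291.91 − 3242×28.13 = −15905.55; K_2 = 0 − 3242×(0.292 + 29.8) = −97558.264.
Balance: K_1 = K_2 + 29.8×ρ, so ρ = (K_1 − K_2)/29.8 = 81652.7/29.8 = 2740 kg/m³.

2740 kg/m³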